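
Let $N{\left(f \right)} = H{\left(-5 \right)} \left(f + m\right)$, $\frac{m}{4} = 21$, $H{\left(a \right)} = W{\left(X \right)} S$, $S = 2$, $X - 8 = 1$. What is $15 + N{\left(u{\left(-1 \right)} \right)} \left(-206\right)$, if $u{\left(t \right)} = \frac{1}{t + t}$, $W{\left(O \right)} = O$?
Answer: $-309603$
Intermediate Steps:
$X = 9$ ($X = 8 + 1 = 9$)
$u{\left(t \right)} = \frac{1}{2 t}$
$H{\left(a \right)} = 18$ ($H{\left(a \right)} = 9 \cdot 2 = 18$)
$m = 84$ ($m = 4 \cdot 21 = 84$)
$N{\left(f \right)} = 1512 + 18 f$ ($N{\left(f \right)} = 18 \left(f + 84\right) = 18 \left(84 + f\right) = 1512 + 18 f$)
$15 + N{\left(u{\left(-1 \right)} \right)} \left(-206\right) = 15 + \left(1512 + 18 \frac{1}{2 \left(-1\right)}\right) \left(-206\right) = 15 + \left(1512 + 18 \cdot \frac{1}{2} \left(-1\right)\right) \left(-206\right) = 15 + \left(1512 + 18 \left(- \frac{1}{2}\right)\right) \left(-206\right) = 15 + \left(1512 - 9\right) \left(-206\right) = 15 + 1503 \left(-206\right) = 15 - 309618 = -309603$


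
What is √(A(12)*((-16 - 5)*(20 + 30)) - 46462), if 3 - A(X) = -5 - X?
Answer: I*√67462 ≈ 259.73*I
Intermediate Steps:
A(X) = 8 + X (A(X) = 3 - (-5 - X) = 3 + (5 + X) = 8 + X)
√(A(12)*((-16 - 5)*(20 + 30)) - 46462) = √((8 + 12)*((-16 - 5)*(20 + 30)) - 46462) = √(20*(-21*50) - 46462) = √(20*(-1050) - 46462) = √(-21000 - 46462) = √(-67462) = I*√67462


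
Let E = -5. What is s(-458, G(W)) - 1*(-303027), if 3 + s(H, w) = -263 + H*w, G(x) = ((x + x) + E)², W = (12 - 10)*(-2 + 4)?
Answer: 298639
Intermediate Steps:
W = 4 (W = 2*2 = 4)
G(x) = (-5 + 2*x)² (G(x) = ((x + x) - 5)² = (2*x - 5)² = (-5 + 2*x)²)
s(H, w) = -266 + H*w (s(H, w) = -3 + (-263 + H*w) = -266 + H*w)
s(-458, G(W)) - 1*(-303027) = (-266 - 458*(-5 + 2*4)²) - 1*(-303027) = (-266 - 458*(-5 + 8)²) + 303027 = (-266 - 458*3²) + 303027 = (-266 - 458*9) + 303027 = (-266 - 4122) + 303027 = -4388 + 303027 = 298639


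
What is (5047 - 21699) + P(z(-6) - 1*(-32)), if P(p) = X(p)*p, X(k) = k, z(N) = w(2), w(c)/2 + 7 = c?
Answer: -16168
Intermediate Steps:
w(c) = -14 + 2*c
z(N) = -10 (z(N) = -14 + 2*2 = -14 + 4 = -10)
P(p) = p**2 (P(p) = p*p = p**2)
(5047 - 21699) + P(z(-6) - 1*(-32)) = (5047 - 21699) + (-10 - 1*(-32))**2 = -16652 + (-10 + 32)**2 = -16652 + 22**2 = -16652 + 484 = -16168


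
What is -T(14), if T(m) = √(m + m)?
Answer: -2*√7 ≈ -5.2915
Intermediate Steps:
T(m) = √2*√m (T(m) = √(2*m) = √2*√m)
-T(14) = -√2*√14 = -2*√7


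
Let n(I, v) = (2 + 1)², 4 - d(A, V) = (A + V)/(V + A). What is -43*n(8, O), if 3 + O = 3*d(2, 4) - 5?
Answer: -387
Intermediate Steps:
d(A, V) = 3 (d(A, V) = 4 - (A + V)/(V + A) = 4 - (A + V)/(A + V) = 4 - 1*1 = 4 - 1 = 3)
O = 1 (O = -3 + (3*3 - 5) = -3 + (9 - 5) = -3 + 4 = 1)
n(I, v) = 9 (n(I, v) = 3² = 9)
-43*n(8, O) = -43*9 = -387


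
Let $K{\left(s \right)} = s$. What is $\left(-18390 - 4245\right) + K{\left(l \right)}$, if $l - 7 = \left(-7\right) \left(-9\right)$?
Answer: $-22565$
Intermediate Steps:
$l = 70$ ($l = 7 - -63 = 7 + 63 = 70$)
$\left(-18390 - 4245\right) + K{\left(l \right)} = \left(-18390 - 4245\right) + 70 = -22635 + 70 = -22565$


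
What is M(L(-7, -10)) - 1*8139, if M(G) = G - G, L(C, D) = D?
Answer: -8139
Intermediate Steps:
M(G) = 0
M(L(-7, -10)) - 1*8139 = 0 - 1*8139 = 0 - 8139 = -8139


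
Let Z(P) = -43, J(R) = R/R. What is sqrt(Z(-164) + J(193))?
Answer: I*sqrt(42) ≈ 6.4807*I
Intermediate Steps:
J(R) = 1
sqrt(Z(-164) + J(193)) = sqrt(-43 + 1) = sqrt(-42) = I*sqrt(42)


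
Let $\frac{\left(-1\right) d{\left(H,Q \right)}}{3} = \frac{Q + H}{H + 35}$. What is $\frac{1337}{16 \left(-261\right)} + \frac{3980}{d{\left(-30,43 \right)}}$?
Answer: $- \frac{27718181}{54288} \approx -510.58$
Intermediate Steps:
$d{\left(H,Q \right)} = - \frac{3 \left(H + Q\right)}{35 + H}$ ($d{\left(H,Q \right)} = - 3 \frac{Q + H}{H + 35} = - 3 \frac{H + Q}{35 + H} = - \frac{3 \left(H + Q\right)}{35 + H}$)
$\frac{1337}{16 \left(-261\right)} + \frac{3980}{d{\left(-30,43 \right)}} = \frac{1337}{16 \left(-261\right)} + \frac{3980}{3 \frac{1}{35 - 30} \left(\left(-1\right) \left(-30\right) - 43\right)} = \frac{1337}{-4176} + \frac{3980}{3 \cdot \frac{1}{5} \left(30 - 43\right)} = 1337 \left(- \frac{1}{4176}\right) + \frac{3980}{3 \cdot \frac{1}{5} \left(-13\right)} = - \frac{1337}{4176} + \frac{3980}{- \frac{39}{5}} = - \frac{1337}{4176} + 3980 \left(- \frac{5}{39}\right) = - \frac{1337}{4176} - \frac{19900}{39} = - \frac{27718181}{54288}$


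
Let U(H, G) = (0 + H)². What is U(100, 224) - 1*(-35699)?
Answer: 45699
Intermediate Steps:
U(H, G) = H²
U(100, 224) - 1*(-35699) = 100² - 1*(-35699) = 10000 + 35699 = 45699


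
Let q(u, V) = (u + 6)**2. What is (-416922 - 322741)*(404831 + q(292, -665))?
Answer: -365123545005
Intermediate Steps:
q(u, V) = (6 + u)**2
(-416922 - 322741)*(404831 + q(292, -665)) = (-416922 - 322741)*(404831 + (6 + 292)**2) = -739663*(404831 + 298**2) = -739663*(404831 + 88804) = -739663*493635 = -365123545005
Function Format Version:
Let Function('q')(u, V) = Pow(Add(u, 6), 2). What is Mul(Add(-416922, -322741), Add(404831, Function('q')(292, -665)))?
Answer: -365123545005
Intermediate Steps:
Function('q')(u, V) = Pow(Add(6, u), 2)
Mul(Add(-416922, -322741), Add(404831, Function('q')(292, -665))) = Mul(Add(-416922, -322741), Add(404831, Pow(Add(6, 292), 2))) = Mul(-739663, Add(404831, Pow(298, 2))) = Mul(-739663, Add(404831, 88804)) = Mul(-739663, 493635) = -365123545005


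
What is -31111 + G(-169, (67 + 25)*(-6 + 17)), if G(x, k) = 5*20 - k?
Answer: -32023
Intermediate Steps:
G(x, k) = 100 - k
-31111 + G(-169, (67 + 25)*(-6 + 17)) = -31111 + (100 - (67 + 25)*(-6 + 17)) = -31111 + (100 - 92*11) = -31111 + (100 - 1*1012) = -31111 + (100 - 1012) = -31111 - 912 = -32023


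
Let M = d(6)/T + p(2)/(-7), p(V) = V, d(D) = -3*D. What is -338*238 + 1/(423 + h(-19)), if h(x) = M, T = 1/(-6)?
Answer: -298849453/3715 ≈ -80444.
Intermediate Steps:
T = -1/6 ≈ -0.16667
M = 754/7 (M = (-3*6)/(-1/6) + 2/(-7) = -18*(-6) + 2*(-1/7) = 108 - 2/7 = 754/7 ≈ 107.71)
h(x) = 754/7
-338*238 + 1/(423 + h(-19)) = -338*238 + 1/(423 + 754/7) = -80444 + 1/(3715/7) = -80444 + 7/3715 = -298849453/3715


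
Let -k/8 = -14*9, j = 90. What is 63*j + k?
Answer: 6678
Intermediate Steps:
k = 1008 (k = -(-112)*9 = -8*(-126) = 1008)
63*j + k = 63*90 + 1008 = 5670 + 1008 = 6678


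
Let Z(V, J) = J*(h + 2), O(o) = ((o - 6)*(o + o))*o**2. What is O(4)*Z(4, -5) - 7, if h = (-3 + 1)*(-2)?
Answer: 7673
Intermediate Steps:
h = 4 (h = -2*(-2) = 4)
O(o) = 2*o**3*(-6 + o) (O(o) = ((-6 + o)*(2*o))*o**2 = (2*o*(-6 + o))*o**2 = 2*o**3*(-6 + o))
Z(V, J) = 6*J (Z(V, J) = J*(4 + 2) = J*6 = 6*J)
O(4)*Z(4, -5) - 7 = (2*4**3*(-6 + 4))*(6*(-5)) - 7 = (2*64*(-2))*(-30) - 7 = -256*(-30) - 7 = 7680 - 7 = 7673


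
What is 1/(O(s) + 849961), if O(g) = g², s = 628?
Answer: 1/1244345 ≈ 8.0364e-7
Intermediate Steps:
1/(O(s) + 849961) = 1/(628² + 849961) = 1/(394384 + 849961) = 1/1244345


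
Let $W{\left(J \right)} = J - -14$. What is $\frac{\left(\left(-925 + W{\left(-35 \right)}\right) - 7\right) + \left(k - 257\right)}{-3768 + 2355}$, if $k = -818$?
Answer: $\frac{676}{471} \approx 1.4352$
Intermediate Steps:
$W{\left(J \right)} = 14 + J$ ($W{\left(J \right)} = J + 14 = 14 + J$)
$\frac{\left(\left(-925 + W{\left(-35 \right)}\right) - 7\right) + \left(k - 257\right)}{-3768 + 2355} = \frac{\left(\left(-925 + \left(14 - 35\right)\right) - 7\right) - 1075}{-3768 + 2355} = \frac{\left(\left(-925 - 21\right) + \left(-15 + 8\right)\right) - 1075}{-1413} = \left(\left(-946 - 7\right) - 1075\right) \left(- \frac{1}{1413}\right) = \left(-953 - 1075\right) \left(- \frac{1}{1413}\right) = \left(-2028\right) \left(- \frac{1}{1413}\right) = \frac{676}{471}$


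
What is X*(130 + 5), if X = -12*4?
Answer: -6480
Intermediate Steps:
X = -48
X*(130 + 5) = -48*(130 + 5) = -48*135 = -6480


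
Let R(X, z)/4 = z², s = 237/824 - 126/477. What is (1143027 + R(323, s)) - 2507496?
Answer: -650593685403599/476810896 ≈ -1.3645e+6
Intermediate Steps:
s = 1025/43672 (s = 237*(1/824) - 126*1/477 = 237/824 - 14/53 = 1025/43672 ≈ 0.023470)
R(X, z) = 4*z²
(1143027 + R(323, s)) - 2507496 = (1143027 + 4*(1025/43672)²) - 2507496 = (1143027 + 4*(1050625/1907243584)) - 2507496 = (1143027 + 1050625/476810896) - 2507496 = 545007729072817/476810896 - 2507496 = -650593685403599/476810896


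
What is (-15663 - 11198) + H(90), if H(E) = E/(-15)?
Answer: -26867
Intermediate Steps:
H(E) = -E/15 (H(E) = E*(-1/15) = -E/15)
(-15663 - 11198) + H(90) = (-15663 - 11198) - 1/15*90 = -26861 - 6 = -26867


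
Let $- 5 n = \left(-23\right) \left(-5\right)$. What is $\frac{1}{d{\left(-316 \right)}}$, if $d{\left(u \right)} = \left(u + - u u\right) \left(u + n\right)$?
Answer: $\frac{1}{33958308} \approx 2.9448 \cdot 10^{-8}$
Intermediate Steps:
$n = -23$ ($n = - \frac{\left(-23\right) \left(-5\right)}{5} = \left(- \frac{1}{5}\right) 115 = -23$)
$d{\left(u \right)} = \left(-23 + u\right) \left(u - u^{2}\right)$ ($d{\left(u \right)} = \left(u + - u u\right) \left(u - 23\right) = \left(u - u^{2}\right) \left(-23 + u\right) = \left(-23 + u\right) \left(u - u^{2}\right)$)
$\frac{1}{d{\left(-316 \right)}} = \frac{1}{\left(-316\right) \left(-23 - \left(-316\right)^{2} + 24 \left(-316\right)\right)} = \frac{1}{\left(-316\right) \left(-23 - 99856 - 7584\right)} = \frac{1}{\left(-316\right) \left(-107463\right)} = \frac{1}{33958308}$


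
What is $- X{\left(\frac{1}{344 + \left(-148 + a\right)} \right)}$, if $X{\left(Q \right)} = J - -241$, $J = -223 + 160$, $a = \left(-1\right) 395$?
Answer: $-178$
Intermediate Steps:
$a = -395$
$J = -63$
$X{\left(Q \right)} = 178$ ($X{\left(Q \right)} = -63 - -241 = -63 + 241 = 178$)
$- X{\left(\frac{1}{344 + \left(-148 + a\right)} \right)} = \left(-1\right) 178 = -178$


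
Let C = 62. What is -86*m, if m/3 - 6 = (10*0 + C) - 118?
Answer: 12900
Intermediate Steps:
m = -150 (m = 18 + 3*((10*0 + 62) - 118) = 18 + 3*((0 + 62) - 118) = 18 + 3*(62 - 118) = 18 + 3*(-56) = 18 - 168 = -150)
-86*m = -86*(-150) = 12900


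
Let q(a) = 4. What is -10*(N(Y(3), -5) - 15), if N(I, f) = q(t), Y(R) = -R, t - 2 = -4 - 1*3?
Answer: 110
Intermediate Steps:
t = -5 (t = 2 + (-4 - 1*3) = 2 + (-4 - 3) = 2 - 7 = -5)
N(I, f) = 4
-10*(N(Y(3), -5) - 15) = -10*(4 - 15) = -10*(-11) = 110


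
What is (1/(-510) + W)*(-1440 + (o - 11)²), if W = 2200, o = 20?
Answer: -508265547/170 ≈ -2.9898e+6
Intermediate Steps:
(1/(-510) + W)*(-1440 + (o - 11)²) = (1/(-510) + 2200)*(-1440 + (20 - 11)²) = (-1/510 + 2200)*(-1440 + 9²) = 1121999*(-1440 + 81)/510 = (1121999/510)*(-1359) = -508265547/170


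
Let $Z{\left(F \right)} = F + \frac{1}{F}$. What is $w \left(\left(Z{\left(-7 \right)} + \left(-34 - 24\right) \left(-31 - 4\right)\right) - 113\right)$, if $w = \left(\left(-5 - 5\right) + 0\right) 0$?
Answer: $0$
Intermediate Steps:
$w = 0$ ($w = \left(\left(-5 - 5\right) + 0\right) 0 = \left(-10 + 0\right) 0 = \left(-10\right) 0 = 0$)
$w \left(\left(Z{\left(-7 \right)} + \left(-34 - 24\right) \left(-31 - 4\right)\right) - 113\right) = 0 \left(\left(\left(-7 + \frac{1}{-7}\right) + \left(-34 - 24\right) \left(-31 - 4\right)\right) - 113\right) = 0 \left(\left(\left(-7 - \frac{1}{7}\right) - -2030\right) - 113\right) = 0 \left(\left(- \frac{50}{7} + 2030\right) - 113\right) = 0 \left(\frac{14160}{7} - 113\right) = 0 \cdot \frac{13369}{7} = 0$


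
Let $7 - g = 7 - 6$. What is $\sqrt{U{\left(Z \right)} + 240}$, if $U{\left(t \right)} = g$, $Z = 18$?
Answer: $\sqrt{246} \approx 15.684$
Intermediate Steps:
$g = 6$ ($g = 7 - \left(7 - 6\right) = 7 - 1 = 6$)
$U{\left(t \right)} = 6$
$\sqrt{U{\left(Z \right)} + 240} = \sqrt{6 + 240} = \sqrt{246}$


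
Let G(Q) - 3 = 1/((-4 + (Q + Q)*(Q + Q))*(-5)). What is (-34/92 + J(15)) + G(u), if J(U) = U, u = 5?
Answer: 194617/11040 ≈ 17.628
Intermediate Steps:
G(Q) = 3 + 1/(20 - 20*Q**2) (G(Q) = 3 + 1/((-4 + (Q + Q)*(Q + Q))*(-5)) = 3 + 1/((-4 + (2*Q)*(2*Q))*(-5)) = 3 + 1/((-4 + 4*Q**2)*(-5)) = 3 + 1/(20 - 20*Q**2))
(-34/92 + J(15)) + G(u) = (-34/92 + 15) + (-61 + 60*5**2)/(20*(-1 + 5**2)) = (-34*1/92 + 15) + (-61 + 60*25)/(20*(-1 + 25)) = (-17/46 + 15) + (1/20)*(-61 + 1500)/24 = 673/46 + (1/20)*(1/24)*1439 = 673/46 + 1439/480 = 194617/11040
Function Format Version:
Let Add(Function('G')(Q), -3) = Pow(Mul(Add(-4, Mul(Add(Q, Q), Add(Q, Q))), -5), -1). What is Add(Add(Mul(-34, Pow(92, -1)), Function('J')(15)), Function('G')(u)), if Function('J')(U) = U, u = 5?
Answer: Rational(194617, 11040) ≈ 17.628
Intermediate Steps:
Function('G')(Q) = Add(3, Pow(Add(20, Mul(-20, Pow(Q, 2))), -1)) (Function('G')(Q) = Add(3, Pow(Mul(Add(-4, Mul(Add(Q, Q), Add(Q, Q))), -5), -1)) = Add(3, Pow(Mul(Add(-4, Mul(Mul(2, Q), Mul(2, Q))), -5), -1)) = Add(3, Pow(Mul(Add(-4, Mul(4, Pow(Q, 2))), -5), -1)) = Add(3, Pow(Add(20, Mul(-20, Pow(Q, 2))), -1)))
Add(Add(Mul(-34, Pow(92, -1)), Function('J')(15)), Function('G')(u)) = Add(Add(Mul(-34, Pow(92, -1)), 15), Mul(Rational(1, 20), Pow(Add(-1, Pow(5, 2)), -1), Add(-61, Mul(60, Pow(5, 2))))) = Add(Add(Mul(-34, Rational(1, 92)), 15), Mul(Rational(1, 20), Pow(Add(-1, 25), -1), Add(-61, Mul(60, 25)))) = Add(Add(Rational(-17, 46), 15), Mul(Rational(1, 20), Pow(24, -1), Add(-61, 1500))) = Add(Rational(673, 46), Mul(Rational(1, 20), Rational(1, 24), 1439)) = Add(Rational(673, 46), Rational(1439, 480)) = Rational(194617, 11040)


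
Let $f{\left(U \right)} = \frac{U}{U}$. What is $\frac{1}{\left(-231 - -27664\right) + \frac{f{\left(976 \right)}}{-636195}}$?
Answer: $\frac{636195}{17452737434} \approx 3.6452 \cdot 10^{-5}$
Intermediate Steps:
$f{\left(U \right)} = 1$
$\frac{1}{\left(-231 - -27664\right) + \frac{f{\left(976 \right)}}{-636195}} = \frac{1}{\left(-231 - -27664\right) + 1 \frac{1}{-636195}} = \frac{1}{\left(-231 + 27664\right) + 1 \left(- \frac{1}{636195}\right)} = \frac{1}{27433 - \frac{1}{636195}} = \frac{1}{\frac{17452737434}{636195}} = \frac{636195}{17452737434}$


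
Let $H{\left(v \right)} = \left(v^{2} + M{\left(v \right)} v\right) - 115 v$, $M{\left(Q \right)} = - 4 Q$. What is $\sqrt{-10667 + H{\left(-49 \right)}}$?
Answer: $i \sqrt{12235} \approx 110.61 i$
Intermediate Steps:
$H{\left(v \right)} = - 115 v - 3 v^{2}$ ($H{\left(v \right)} = \left(v^{2} + - 4 v v\right) - 115 v = \left(v^{2} - 4 v^{2}\right) - 115 v = - 3 v^{2} - 115 v = - 115 v - 3 v^{2}$)
$\sqrt{-10667 + H{\left(-49 \right)}} = \sqrt{-10667 - - 49 \left(115 + 3 \left(-49\right)\right)} = \sqrt{-10667 - - 49 \left(115 - 147\right)} = \sqrt{-10667 - \left(-49\right) \left(-32\right)} = \sqrt{-10667 - 1568} = \sqrt{-12235} = i \sqrt{12235}$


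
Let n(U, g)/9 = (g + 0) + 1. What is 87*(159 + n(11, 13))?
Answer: 24795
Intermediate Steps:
n(U, g) = 9 + 9*g (n(U, g) = 9*((g + 0) + 1) = 9*(g + 1) = 9*(1 + g) = 9 + 9*g)
87*(159 + n(11, 13)) = 87*(159 + (9 + 9*13)) = 87*(159 + (9 + 117)) = 87*(159 + 126) = 87*285 = 24795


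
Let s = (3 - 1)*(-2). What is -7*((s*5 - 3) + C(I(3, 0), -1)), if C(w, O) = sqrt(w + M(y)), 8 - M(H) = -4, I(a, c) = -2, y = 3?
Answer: 161 - 7*sqrt(10) ≈ 138.86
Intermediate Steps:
M(H) = 12 (M(H) = 8 - 1*(-4) = 8 + 4 = 12)
s = -4 (s = 2*(-2) = -4)
C(w, O) = sqrt(12 + w) (C(w, O) = sqrt(w + 12) = sqrt(12 + w))
-7*((s*5 - 3) + C(I(3, 0), -1)) = -7*((-4*5 - 3) + sqrt(12 - 2)) = -7*((-20 - 3) + sqrt(10)) = -7*(-23 + sqrt(10)) = 161 - 7*sqrt(10)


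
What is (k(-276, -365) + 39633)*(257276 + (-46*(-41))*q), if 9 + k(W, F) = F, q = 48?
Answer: 13654437236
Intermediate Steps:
k(W, F) = -9 + F
(k(-276, -365) + 39633)*(257276 + (-46*(-41))*q) = ((-9 - 365) + 39633)*(257276 - 46*(-41)*48) = (-374 + 39633)*(257276 + 1886*48) = 39259*(257276 + 90528) = 39259*347804 = 13654437236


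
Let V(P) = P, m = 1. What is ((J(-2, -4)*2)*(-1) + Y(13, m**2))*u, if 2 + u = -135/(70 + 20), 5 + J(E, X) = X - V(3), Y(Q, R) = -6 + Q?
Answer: -217/2 ≈ -108.50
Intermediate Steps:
J(E, X) = -8 + X (J(E, X) = -5 + (X - 1*3) = -5 + (X - 3) = -5 + (-3 + X) = -8 + X)
u = -7/2 (u = -2 - 135/(70 + 20) = -2 - 135/90 = -2 - 135*1/90 = -2 - 3/2 = -7/2 ≈ -3.5000)
((J(-2, -4)*2)*(-1) + Y(13, m**2))*u = (((-8 - 4)*2)*(-1) + (-6 + 13))*(-7/2) = (-12*2*(-1) + 7)*(-7/2) = (-24*(-1) + 7)*(-7/2) = (24 + 7)*(-7/2) = 31*(-7/2) = -217/2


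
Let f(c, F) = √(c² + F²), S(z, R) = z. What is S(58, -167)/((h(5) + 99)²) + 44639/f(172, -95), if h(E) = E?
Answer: 29/5408 + 44639*√38609/38609 ≈ 227.19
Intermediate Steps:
f(c, F) = √(F² + c²)
S(58, -167)/((h(5) + 99)²) + 44639/f(172, -95) = 58/((5 + 99)²) + 44639/(√((-95)² + 172²)) = 58/(104²) + 44639/(√(9025 + 29584)) = 58/10816 + 44639/(√38609) = 58*(1/10816) + 44639*(√38609/38609) = 29/5408 + 44639*√38609/38609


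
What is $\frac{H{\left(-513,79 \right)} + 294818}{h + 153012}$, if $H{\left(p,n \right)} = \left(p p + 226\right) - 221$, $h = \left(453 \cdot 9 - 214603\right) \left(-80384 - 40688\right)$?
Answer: $\frac{139498}{6372239221} \approx 2.1892 \cdot 10^{-5}$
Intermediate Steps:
$h = 25488803872$ ($h = \left(4077 - 214603\right) \left(-121072\right) = \left(-210526\right) \left(-121072\right) = 25488803872$)
$H{\left(p,n \right)} = 5 + p^{2}$ ($H{\left(p,n \right)} = \left(p^{2} + 226\right) - 221 = \left(226 + p^{2}\right) - 221 = 5 + p^{2}$)
$\frac{H{\left(-513,79 \right)} + 294818}{h + 153012} = \frac{\left(5 + \left(-513\right)^{2}\right) + 294818}{25488803872 + 153012} = \frac{\left(5 + 263169\right) + 294818}{25488956884} = \left(263174 + 294818\right) \frac{1}{25488956884} = 557992 \cdot \frac{1}{25488956884} = \frac{139498}{6372239221}$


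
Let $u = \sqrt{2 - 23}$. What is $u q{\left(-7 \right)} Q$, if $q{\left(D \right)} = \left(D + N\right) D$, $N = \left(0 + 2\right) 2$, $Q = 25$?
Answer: $525 i \sqrt{21} \approx 2405.9 i$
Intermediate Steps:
$N = 4$ ($N = 2 \cdot 2 = 4$)
$u = i \sqrt{21}$ ($u = \sqrt{-21} = i \sqrt{21} \approx 4.5826 i$)
$q{\left(D \right)} = D \left(4 + D\right)$ ($q{\left(D \right)} = \left(D + 4\right) D = \left(4 + D\right) D = D \left(4 + D\right)$)
$u q{\left(-7 \right)} Q = i \sqrt{21} \left(- 7 \left(4 - 7\right)\right) 25 = i \sqrt{21} \left(\left(-7\right) \left(-3\right)\right) 25 = i \sqrt{21} \cdot 21 \cdot 25 = 21 i \sqrt{21} \cdot 25 = 525 i \sqrt{21}$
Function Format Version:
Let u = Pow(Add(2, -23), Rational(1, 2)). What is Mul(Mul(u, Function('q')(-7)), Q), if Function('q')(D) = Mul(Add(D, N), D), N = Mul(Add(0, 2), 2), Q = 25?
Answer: Mul(525, I, Pow(21, Rational(1, 2))) ≈ Mul(2405.9, I)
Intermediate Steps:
N = 4 (N = Mul(2, 2) = 4)
u = Mul(I, Pow(21, Rational(1, 2))) (u = Pow(-21, Rational(1, 2)) = Mul(I, Pow(21, Rational(1, 2))) ≈ Mul(4.5826, I))
Function('q')(D) = Mul(D, Add(4, D)) (Function('q')(D) = Mul(Add(D, 4), D) = Mul(Add(4, D), D) = Mul(D, Add(4, D)))
Mul(Mul(u, Function('q')(-7)), Q) = Mul(Mul(Mul(I, Pow(21, Rational(1, 2))), Mul(-7, Add(4, -7))), 25) = Mul(Mul(Mul(I, Pow(21, Rational(1, 2))), Mul(-7, -3)), 25) = Mul(Mul(Mul(I, Pow(21, Rational(1, 2))), 21), 25) = Mul(Mul(21, I, Pow(21, Rational(1, 2))), 25) = Mul(525, I, Pow(21, Rational(1, 2)))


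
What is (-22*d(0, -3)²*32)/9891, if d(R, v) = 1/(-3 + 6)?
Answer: -704/89019 ≈ -0.0079084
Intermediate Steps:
d(R, v) = ⅓ (d(R, v) = 1/3 = ⅓)
(-22*d(0, -3)²*32)/9891 = (-22*(⅓)²*32)/9891 = (-22*⅑*32)*(1/9891) = -22/9*32*(1/9891) = -704/9*1/9891 = -704/89019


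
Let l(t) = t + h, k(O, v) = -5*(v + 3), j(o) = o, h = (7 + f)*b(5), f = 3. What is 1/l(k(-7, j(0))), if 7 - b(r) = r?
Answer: ⅕ ≈ 0.20000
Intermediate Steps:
b(r) = 7 - r
h = 20 (h = (7 + 3)*(7 - 1*5) = 10*(7 - 5) = 10*2 = 20)
k(O, v) = -15 - 5*v (k(O, v) = -5*(3 + v) = -15 - 5*v)
l(t) = 20 + t (l(t) = t + 20 = 20 + t)
1/l(k(-7, j(0))) = 1/(20 + (-15 - 5*0)) = 1/(20 + (-15 + 0)) = 1/(20 - 15) = 1/5 = ⅕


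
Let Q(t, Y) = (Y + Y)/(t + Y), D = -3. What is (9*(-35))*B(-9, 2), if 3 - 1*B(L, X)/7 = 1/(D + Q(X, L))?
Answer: -11760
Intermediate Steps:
Q(t, Y) = 2*Y/(Y + t) (Q(t, Y) = (2*Y)/(Y + t) = 2*Y/(Y + t))
B(L, X) = 21 - 7/(-3 + 2*L/(L + X))
(9*(-35))*B(-9, 2) = (9*(-35))*(14*(2*(-9) + 5*2)/(-9 + 3*2)) = -4410*(-18 + 10)/(-9 + 6) = -4410*(-8)/(-3) = -4410*(-1)*(-8)/3 = -315*112/3 = -11760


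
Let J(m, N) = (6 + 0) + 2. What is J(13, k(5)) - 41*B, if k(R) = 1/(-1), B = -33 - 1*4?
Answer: 1525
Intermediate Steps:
B = -37 (B = -33 - 4 = -37)
k(R) = -1 (k(R) = 1*(-1) = -1)
J(m, N) = 8 (J(m, N) = 6 + 2 = 8)
J(13, k(5)) - 41*B = 8 - 41*(-37) = 8 + 1517 = 1525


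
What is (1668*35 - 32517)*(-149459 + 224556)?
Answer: 1942233711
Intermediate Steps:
(1668*35 - 32517)*(-149459 + 224556) = (58380 - 32517)*75097 = 25863*75097 = 1942233711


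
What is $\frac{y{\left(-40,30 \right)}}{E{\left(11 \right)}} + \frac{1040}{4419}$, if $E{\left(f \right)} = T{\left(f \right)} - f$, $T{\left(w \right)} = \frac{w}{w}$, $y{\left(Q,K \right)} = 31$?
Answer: $- \frac{126589}{44190} \approx -2.8647$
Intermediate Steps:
$T{\left(w \right)} = 1$
$E{\left(f \right)} = 1 - f$
$\frac{y{\left(-40,30 \right)}}{E{\left(11 \right)}} + \frac{1040}{4419} = \frac{31}{1 - 11} + \frac{1040}{4419} = \frac{31}{1 - 11} + 1040 \cdot \frac{1}{4419} = \frac{31}{-10} + \frac{1040}{4419} = 31 \left(- \frac{1}{10}\right) + \frac{1040}{4419} = - \frac{31}{10} + \frac{1040}{4419} = - \frac{126589}{44190}$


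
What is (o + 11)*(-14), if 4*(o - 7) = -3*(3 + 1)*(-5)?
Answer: -462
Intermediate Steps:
o = 22 (o = 7 + (-3*(3 + 1)*(-5))/4 = 7 + (-12*(-5))/4 = 7 + (-3*(-20))/4 = 7 + (¼)*60 = 7 + 15 = 22)
(o + 11)*(-14) = (22 + 11)*(-14) = 33*(-14) = -462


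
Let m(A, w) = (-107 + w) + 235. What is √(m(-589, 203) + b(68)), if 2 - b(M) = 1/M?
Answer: √384931/34 ≈ 18.248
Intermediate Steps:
m(A, w) = 128 + w
b(M) = 2 - 1/M
√(m(-589, 203) + b(68)) = √((128 + 203) + (2 - 1/68)) = √(331 + (2 - 1*1/68)) = √(331 + (2 - 1/68)) = √(331 + 135/68) = √(22643/68) = √384931/34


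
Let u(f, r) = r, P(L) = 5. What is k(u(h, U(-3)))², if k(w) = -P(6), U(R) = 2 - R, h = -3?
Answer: 25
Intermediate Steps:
k(w) = -5 (k(w) = -1*5 = -5)
k(u(h, U(-3)))² = (-5)² = 25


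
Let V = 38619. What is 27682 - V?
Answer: -10937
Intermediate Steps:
27682 - V = 27682 - 1*38619 = 27682 - 38619 = -10937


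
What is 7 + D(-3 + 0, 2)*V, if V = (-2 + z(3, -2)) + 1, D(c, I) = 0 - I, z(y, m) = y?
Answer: 3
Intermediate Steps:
D(c, I) = -I
V = 2 (V = (-2 + 3) + 1 = 1 + 1 = 2)
7 + D(-3 + 0, 2)*V = 7 - 1*2*2 = 7 - 2*2 = 7 - 4 = 3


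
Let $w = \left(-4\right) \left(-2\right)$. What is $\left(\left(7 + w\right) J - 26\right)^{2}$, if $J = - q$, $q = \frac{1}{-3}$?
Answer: $441$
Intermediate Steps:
$q = - \frac{1}{3} \approx -0.33333$
$w = 8$
$J = \frac{1}{3}$ ($J = \left(-1\right) \left(- \frac{1}{3}\right) = \frac{1}{3} \approx 0.33333$)
$\left(\left(7 + w\right) J - 26\right)^{2} = \left(\left(7 + 8\right) \frac{1}{3} - 26\right)^{2} = \left(15 \cdot \frac{1}{3} - 26\right)^{2} = \left(5 - 26\right)^{2} = \left(-21\right)^{2} = 441$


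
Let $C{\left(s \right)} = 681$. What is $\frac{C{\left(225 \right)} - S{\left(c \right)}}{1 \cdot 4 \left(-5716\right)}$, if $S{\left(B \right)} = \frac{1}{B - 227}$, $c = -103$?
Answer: $- \frac{224731}{7545120} \approx -0.029785$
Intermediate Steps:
$S{\left(B \right)} = \frac{1}{-227 + B}$
$\frac{C{\left(225 \right)} - S{\left(c \right)}}{1 \cdot 4 \left(-5716\right)} = \frac{681 - \frac{1}{-227 - 103}}{1 \cdot 4 \left(-5716\right)} = \frac{681 - \frac{1}{-330}}{4 \left(-5716\right)} = \frac{681 - - \frac{1}{330}}{-22864} = \left(681 + \frac{1}{330}\right) \left(- \frac{1}{22864}\right) = \frac{224731}{330} \left(- \frac{1}{22864}\right) = - \frac{224731}{7545120}$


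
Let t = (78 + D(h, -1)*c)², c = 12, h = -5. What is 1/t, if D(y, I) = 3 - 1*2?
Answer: 1/8100 ≈ 0.00012346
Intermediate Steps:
D(y, I) = 1 (D(y, I) = 3 - 2 = 1)
t = 8100 (t = (78 + 1*12)² = (78 + 12)² = 90² = 8100)
1/t = 1/8100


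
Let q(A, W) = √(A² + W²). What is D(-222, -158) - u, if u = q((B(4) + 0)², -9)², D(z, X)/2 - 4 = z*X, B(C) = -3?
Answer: 69998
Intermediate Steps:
D(z, X) = 8 + 2*X*z (D(z, X) = 8 + 2*(z*X) = 8 + 2*(X*z) = 8 + 2*X*z)
u = 162 (u = (√(((-3 + 0)²)² + (-9)²))² = (√(((-3)²)² + 81))² = (√(9² + 81))² = (√(81 + 81))² = (√162)² = (9*√2)² = 162)
D(-222, -158) - u = (8 + 2*(-158)*(-222)) - 1*162 = (8 + 70152) - 162 = 70160 - 162 = 69998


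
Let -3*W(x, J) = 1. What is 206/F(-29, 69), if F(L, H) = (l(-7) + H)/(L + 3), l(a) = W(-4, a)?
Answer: -78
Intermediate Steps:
W(x, J) = -⅓ (W(x, J) = -⅓*1 = -⅓)
l(a) = -⅓
F(L, H) = (-⅓ + H)/(3 + L) (F(L, H) = (-⅓ + H)/(L + 3) = (-⅓ + H)/(3 + L))
206/F(-29, 69) = 206/(((-⅓ + 69)/(3 - 29))) = 206/(((206/3)/(-26))) = 206/((-1/26*206/3)) = 206/(-103/39) = 206*(-39/103) = -78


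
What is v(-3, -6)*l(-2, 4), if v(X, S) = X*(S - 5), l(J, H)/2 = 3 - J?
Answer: 330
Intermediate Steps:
l(J, H) = 6 - 2*J (l(J, H) = 2*(3 - J) = 6 - 2*J)
v(X, S) = X*(-5 + S)
v(-3, -6)*l(-2, 4) = (-3*(-5 - 6))*(6 - 2*(-2)) = (-3*(-11))*(6 + 4) = 33*10 = 330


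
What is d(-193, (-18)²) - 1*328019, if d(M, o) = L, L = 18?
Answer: -328001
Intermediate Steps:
d(M, o) = 18
d(-193, (-18)²) - 1*328019 = 18 - 1*328019 = 18 - 328019 = -328001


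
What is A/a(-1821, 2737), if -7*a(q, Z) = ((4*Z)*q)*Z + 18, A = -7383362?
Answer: -25841767/27282837489 ≈ -0.00094718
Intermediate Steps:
a(q, Z) = -18/7 - 4*q*Z²/7 (a(q, Z) = -(((4*Z)*q)*Z + 18)/7 = -((4*Z*q)*Z + 18)/7 = -(4*q*Z² + 18)/7 = -(18 + 4*q*Z²)/7 = -18/7 - 4*q*Z²/7)
A/a(-1821, 2737) = -7383362/(-18/7 - 4/7*(-1821)*2737²) = -7383362/(-18/7 - 4/7*(-1821)*7491169) = -7383362/(-18/7 + 7795096428) = -7383362/54565674978/7 = -7383362*7/54565674978 = -25841767/27282837489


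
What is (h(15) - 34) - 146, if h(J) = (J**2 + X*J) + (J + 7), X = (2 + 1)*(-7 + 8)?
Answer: 112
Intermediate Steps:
X = 3 (X = 3*1 = 3)
h(J) = 7 + J**2 + 4*J (h(J) = (J**2 + 3*J) + (J + 7) = (J**2 + 3*J) + (7 + J) = 7 + J**2 + 4*J)
(h(15) - 34) - 146 = ((7 + 15**2 + 4*15) - 34) - 146 = ((7 + 225 + 60) - 34) - 146 = (292 - 34) - 146 = 258 - 146 = 112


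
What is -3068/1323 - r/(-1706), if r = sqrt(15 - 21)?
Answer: -3068/1323 + I*sqrt(6)/1706 ≈ -2.319 + 0.0014358*I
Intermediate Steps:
r = I*sqrt(6) (r = sqrt(-6) = I*sqrt(6) ≈ 2.4495*I)
-3068/1323 - r/(-1706) = -3068/1323 - I*sqrt(6)/(-1706) = -3068*1/1323 - I*sqrt(6)*(-1/1706) = -3068/1323 + I*sqrt(6)/1706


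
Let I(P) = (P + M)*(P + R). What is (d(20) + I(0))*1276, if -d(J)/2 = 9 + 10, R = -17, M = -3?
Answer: 16588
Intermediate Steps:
I(P) = (-17 + P)*(-3 + P) (I(P) = (P - 3)*(P - 17) = (-3 + P)*(-17 + P) = (-17 + P)*(-3 + P))
d(J) = -38 (d(J) = -2*(9 + 10) = -2*19 = -38)
(d(20) + I(0))*1276 = (-38 + (51 + 0² - 20*0))*1276 = (-38 + (51 + 0 + 0))*1276 = (-38 + 51)*1276 = 13*1276 = 16588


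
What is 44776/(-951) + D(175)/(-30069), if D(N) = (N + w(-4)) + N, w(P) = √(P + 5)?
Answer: -11510285/244407 ≈ -47.095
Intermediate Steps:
w(P) = √(5 + P)
D(N) = 1 + 2*N (D(N) = (N + √(5 - 4)) + N = (N + √1) + N = (N + 1) + N = (1 + N) + N = 1 + 2*N)
44776/(-951) + D(175)/(-30069) = 44776/(-951) + (1 + 2*175)/(-30069) = 44776*(-1/951) + (1 + 350)*(-1/30069) = -44776/951 + 351*(-1/30069) = -44776/951 - 3/257 = -11510285/244407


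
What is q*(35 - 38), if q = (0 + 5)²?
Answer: -75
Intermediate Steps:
q = 25 (q = 5² = 25)
q*(35 - 38) = 25*(35 - 38) = 25*(-3) = -75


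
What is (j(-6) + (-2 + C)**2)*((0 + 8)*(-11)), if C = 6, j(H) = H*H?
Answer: -4576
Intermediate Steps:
j(H) = H**2
(j(-6) + (-2 + C)**2)*((0 + 8)*(-11)) = ((-6)**2 + (-2 + 6)**2)*((0 + 8)*(-11)) = (36 + 4**2)*(8*(-11)) = (36 + 16)*(-88) = 52*(-88) = -4576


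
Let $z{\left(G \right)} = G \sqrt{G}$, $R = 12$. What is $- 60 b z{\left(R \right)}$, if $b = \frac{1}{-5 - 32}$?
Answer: $\frac{1440 \sqrt{3}}{37} \approx 67.41$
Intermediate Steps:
$b = - \frac{1}{37}$ ($b = \frac{1}{-37} = - \frac{1}{37} \approx -0.027027$)
$z{\left(G \right)} = G^{\frac{3}{2}}$
$- 60 b z{\left(R \right)} = \left(-60\right) \left(- \frac{1}{37}\right) 12^{\frac{3}{2}} = \frac{60 \cdot 24 \sqrt{3}}{37} = \frac{1440 \sqrt{3}}{37}$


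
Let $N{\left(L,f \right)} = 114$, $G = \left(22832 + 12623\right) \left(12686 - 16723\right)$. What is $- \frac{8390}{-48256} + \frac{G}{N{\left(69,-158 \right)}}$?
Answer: $- \frac{1726742218325}{1375296} \approx -1.2555 \cdot 10^{6}$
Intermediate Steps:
$G = -143131835$ ($G = 35455 \left(-4037\right) = -143131835$)
$- \frac{8390}{-48256} + \frac{G}{N{\left(69,-158 \right)}} = - \frac{8390}{-48256} - \frac{143131835}{114} = \left(-8390\right) \left(- \frac{1}{48256}\right) - \frac{143131835}{114} = \frac{4195}{24128} - \frac{143131835}{114} = - \frac{1726742218325}{1375296}$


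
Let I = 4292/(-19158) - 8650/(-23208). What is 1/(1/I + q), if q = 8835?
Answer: 5508997/48709040067 ≈ 0.00011310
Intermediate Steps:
I = 5508997/37051572 (I = 4292*(-1/19158) - 8650*(-1/23208) = -2146/9579 + 4325/11604 = 5508997/37051572 ≈ 0.14868)
1/(1/I + q) = 1/(1/(5508997/37051572) + 8835) = 1/(37051572/5508997 + 8835) = 1/(48709040067/5508997) = 5508997/48709040067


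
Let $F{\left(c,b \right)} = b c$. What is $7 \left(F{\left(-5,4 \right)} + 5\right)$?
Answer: $-105$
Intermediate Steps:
$7 \left(F{\left(-5,4 \right)} + 5\right) = 7 \left(4 \left(-5\right) + 5\right) = 7 \left(-20 + 5\right) = 7 \left(-15\right) = -105$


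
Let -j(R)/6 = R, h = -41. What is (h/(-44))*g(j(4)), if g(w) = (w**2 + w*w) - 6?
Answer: 23493/22 ≈ 1067.9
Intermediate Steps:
j(R) = -6*R
g(w) = -6 + 2*w**2 (g(w) = (w**2 + w**2) - 6 = 2*w**2 - 6 = -6 + 2*w**2)
(h/(-44))*g(j(4)) = (-41/(-44))*(-6 + 2*(-6*4)**2) = (-41*(-1/44))*(-6 + 2*(-24)**2) = 41*(-6 + 2*576)/44 = 41*(-6 + 1152)/44 = (41/44)*1146 = 23493/22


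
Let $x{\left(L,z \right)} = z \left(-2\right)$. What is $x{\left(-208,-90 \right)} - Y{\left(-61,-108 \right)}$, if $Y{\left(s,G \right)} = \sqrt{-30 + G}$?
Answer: $180 - i \sqrt{138} \approx 180.0 - 11.747 i$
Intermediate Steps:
$x{\left(L,z \right)} = - 2 z$
$x{\left(-208,-90 \right)} - Y{\left(-61,-108 \right)} = \left(-2\right) \left(-90\right) - \sqrt{-30 - 108} = 180 - \sqrt{-138} = 180 - i \sqrt{138}$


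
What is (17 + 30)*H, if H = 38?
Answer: 1786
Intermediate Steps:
(17 + 30)*H = (17 + 30)*38 = 47*38 = 1786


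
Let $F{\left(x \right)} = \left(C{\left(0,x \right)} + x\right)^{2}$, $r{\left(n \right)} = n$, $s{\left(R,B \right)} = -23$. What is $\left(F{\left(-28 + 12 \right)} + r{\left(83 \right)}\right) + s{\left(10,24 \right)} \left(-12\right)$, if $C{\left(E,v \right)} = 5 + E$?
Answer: $480$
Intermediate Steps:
$F{\left(x \right)} = \left(5 + x\right)^{2}$ ($F{\left(x \right)} = \left(\left(5 + 0\right) + x\right)^{2} = \left(5 + x\right)^{2}$)
$\left(F{\left(-28 + 12 \right)} + r{\left(83 \right)}\right) + s{\left(10,24 \right)} \left(-12\right) = \left(\left(5 + \left(-28 + 12\right)\right)^{2} + 83\right) - -276 = \left(\left(5 - 16\right)^{2} + 83\right) + 276 = \left(\left(-11\right)^{2} + 83\right) + 276 = \left(121 + 83\right) + 276 = 204 + 276 = 480$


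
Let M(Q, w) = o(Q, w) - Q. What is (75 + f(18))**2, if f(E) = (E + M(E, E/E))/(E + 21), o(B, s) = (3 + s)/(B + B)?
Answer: 693058276/123201 ≈ 5625.4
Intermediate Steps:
o(B, s) = (3 + s)/(2*B) (o(B, s) = (3 + s)/((2*B)) = (3 + s)*(1/(2*B)) = (3 + s)/(2*B))
M(Q, w) = -Q + (3 + w)/(2*Q) (M(Q, w) = (3 + w)/(2*Q) - Q = -Q + (3 + w)/(2*Q))
f(E) = (E + (4 - 2*E**2)/(2*E))/(21 + E) (f(E) = (E + (3 + E/E - 2*E**2)/(2*E))/(E + 21) = (E + (3 + 1 - 2*E**2)/(2*E))/(21 + E) = (E + (4 - 2*E**2)/(2*E))/(21 + E))
(75 + f(18))**2 = (75 + 2/(18*(21 + 18)))**2 = (75 + 2*(1/18)/39)**2 = (75 + 2*(1/18)*(1/39))**2 = (75 + 1/351)**2 = (26326/351)**2 = 693058276/123201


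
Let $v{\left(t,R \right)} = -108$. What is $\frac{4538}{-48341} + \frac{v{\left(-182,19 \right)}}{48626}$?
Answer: $- \frac{112942808}{1175314733} \approx -0.096096$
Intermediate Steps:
$\frac{4538}{-48341} + \frac{v{\left(-182,19 \right)}}{48626} = \frac{4538}{-48341} - \frac{108}{48626} = 4538 \left(- \frac{1}{48341}\right) - \frac{54}{24313} = - \frac{4538}{48341} - \frac{54}{24313} = - \frac{112942808}{1175314733}$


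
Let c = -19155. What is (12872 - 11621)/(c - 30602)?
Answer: -1251/49757 ≈ -0.025142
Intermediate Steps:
(12872 - 11621)/(c - 30602) = (12872 - 11621)/(-19155 - 30602) = 1251/(-49757) = 1251*(-1/49757) = -1251/49757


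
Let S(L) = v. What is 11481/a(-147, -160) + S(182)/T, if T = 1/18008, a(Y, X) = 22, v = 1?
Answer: 407657/22 ≈ 18530.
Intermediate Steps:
S(L) = 1
T = 1/18008 ≈ 5.5531e-5
11481/a(-147, -160) + S(182)/T = 11481/22 + 1/(1/18008) = 11481*(1/22) + 1*18008 = 11481/22 + 18008 = 407657/22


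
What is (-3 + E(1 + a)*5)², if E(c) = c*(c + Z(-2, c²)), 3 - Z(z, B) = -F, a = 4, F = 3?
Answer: 73984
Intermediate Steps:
Z(z, B) = 6 (Z(z, B) = 3 - (-1)*3 = 3 - 1*(-3) = 3 + 3 = 6)
E(c) = c*(6 + c) (E(c) = c*(c + 6) = c*(6 + c))
(-3 + E(1 + a)*5)² = (-3 + ((1 + 4)*(6 + (1 + 4)))*5)² = (-3 + (5*(6 + 5))*5)² = (-3 + (5*11)*5)² = (-3 + 55*5)² = (-3 + 275)² = 272² = 73984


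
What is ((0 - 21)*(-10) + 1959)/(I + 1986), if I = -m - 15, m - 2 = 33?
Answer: 2169/1936 ≈ 1.1204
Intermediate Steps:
m = 35 (m = 2 + 33 = 35)
I = -50 (I = -1*35 - 15 = -35 - 15 = -50)
((0 - 21)*(-10) + 1959)/(I + 1986) = ((0 - 21)*(-10) + 1959)/(-50 + 1986) = (-21*(-10) + 1959)/1936 = (210 + 1959)*(1/1936) = 2169*(1/1936) = 2169/1936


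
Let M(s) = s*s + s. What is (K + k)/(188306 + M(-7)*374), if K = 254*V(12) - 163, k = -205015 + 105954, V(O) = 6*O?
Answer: -40468/102007 ≈ -0.39672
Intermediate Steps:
M(s) = s + s² (M(s) = s² + s = s + s²)
k = -99061
K = 18125 (K = 254*(6*12) - 163 = 254*72 - 163 = 18288 - 163 = 18125)
(K + k)/(188306 + M(-7)*374) = (18125 - 99061)/(188306 - 7*(1 - 7)*374) = -80936/(188306 - 7*(-6)*374) = -80936/(188306 + 42*374) = -80936/(188306 + 15708) = -80936/204014 = -80936*1/204014 = -40468/102007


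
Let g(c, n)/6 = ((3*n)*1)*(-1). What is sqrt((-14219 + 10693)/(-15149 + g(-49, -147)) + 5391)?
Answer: sqrt(842792209097)/12503 ≈ 73.425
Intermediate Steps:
g(c, n) = -18*n (g(c, n) = 6*(((3*n)*1)*(-1)) = 6*((3*n)*(-1)) = 6*(-3*n) = -18*n)
sqrt((-14219 + 10693)/(-15149 + g(-49, -147)) + 5391) = sqrt((-14219 + 10693)/(-15149 - 18*(-147)) + 5391) = sqrt(-3526/(-15149 + 2646) + 5391) = sqrt(-3526/(-12503) + 5391) = sqrt(-3526*(-1/12503) + 5391) = sqrt(3526/12503 + 5391) = sqrt(67407199/12503) = sqrt(842792209097)/12503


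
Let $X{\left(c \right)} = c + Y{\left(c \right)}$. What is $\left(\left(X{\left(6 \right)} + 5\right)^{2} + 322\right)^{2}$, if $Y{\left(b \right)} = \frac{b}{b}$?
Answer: $217156$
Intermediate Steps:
$Y{\left(b \right)} = 1$
$X{\left(c \right)} = 1 + c$ ($X{\left(c \right)} = c + 1 = 1 + c$)
$\left(\left(X{\left(6 \right)} + 5\right)^{2} + 322\right)^{2} = \left(\left(\left(1 + 6\right) + 5\right)^{2} + 322\right)^{2} = \left(\left(7 + 5\right)^{2} + 322\right)^{2} = \left(12^{2} + 322\right)^{2} = \left(144 + 322\right)^{2} = 466^{2} = 217156$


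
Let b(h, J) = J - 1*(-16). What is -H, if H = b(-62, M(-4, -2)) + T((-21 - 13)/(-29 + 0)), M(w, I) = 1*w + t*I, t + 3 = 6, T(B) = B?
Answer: -208/29 ≈ -7.1724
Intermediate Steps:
t = 3 (t = -3 + 6 = 3)
M(w, I) = w + 3*I (M(w, I) = 1*w + 3*I = w + 3*I)
b(h, J) = 16 + J (b(h, J) = J + 16 = 16 + J)
H = 208/29 (H = (16 + (-4 + 3*(-2))) + (-21 - 13)/(-29 + 0) = (16 + (-4 - 6)) - 34/(-29) = (16 - 10) - 34*(-1/29) = 6 + 34/29 = 208/29 ≈ 7.1724)
-H = -1*208/29 = -208/29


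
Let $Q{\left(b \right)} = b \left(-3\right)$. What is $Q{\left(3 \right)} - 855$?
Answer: $-864$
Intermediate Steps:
$Q{\left(b \right)} = - 3 b$
$Q{\left(3 \right)} - 855 = \left(-3\right) 3 - 855 = -9 - 855 = -864$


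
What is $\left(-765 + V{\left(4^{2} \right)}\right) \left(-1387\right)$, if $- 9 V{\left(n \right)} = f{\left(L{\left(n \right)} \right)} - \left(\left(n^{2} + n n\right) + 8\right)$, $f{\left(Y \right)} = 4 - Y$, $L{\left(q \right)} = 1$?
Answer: $\frac{8832416}{9} \approx 9.8138 \cdot 10^{5}$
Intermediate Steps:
$V{\left(n \right)} = \frac{5}{9} + \frac{2 n^{2}}{9}$ ($V{\left(n \right)} = - \frac{\left(4 - 1\right) - \left(\left(n^{2} + n n\right) + 8\right)}{9} = - \frac{\left(4 - 1\right) - \left(\left(n^{2} + n^{2}\right) + 8\right)}{9} = - \frac{3 - \left(2 n^{2} + 8\right)}{9} = - \frac{3 - \left(8 + 2 n^{2}\right)}{9} = - \frac{-5 - 2 n^{2}}{9} = \frac{5}{9} + \frac{2 n^{2}}{9}$)
$\left(-765 + V{\left(4^{2} \right)}\right) \left(-1387\right) = \left(-765 + \left(\frac{5}{9} + \frac{2 \left(4^{2}\right)^{2}}{9}\right)\right) \left(-1387\right) = \left(-765 + \left(\frac{5}{9} + \frac{2 \cdot 16^{2}}{9}\right)\right) \left(-1387\right) = \left(-765 + \left(\frac{5}{9} + \frac{2}{9} \cdot 256\right)\right) \left(-1387\right) = \left(-765 + \left(\frac{5}{9} + \frac{512}{9}\right)\right) \left(-1387\right) = \left(-765 + \frac{517}{9}\right) \left(-1387\right) = \left(- \frac{6368}{9}\right) \left(-1387\right) = \frac{8832416}{9}$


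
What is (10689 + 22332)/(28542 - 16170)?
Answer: 11007/4124 ≈ 2.6690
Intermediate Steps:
(10689 + 22332)/(28542 - 16170) = 33021/12372 = 33021*(1/12372) = 11007/4124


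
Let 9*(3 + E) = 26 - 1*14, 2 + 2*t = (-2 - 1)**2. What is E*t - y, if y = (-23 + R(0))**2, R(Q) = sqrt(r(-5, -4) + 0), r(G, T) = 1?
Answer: -2939/6 ≈ -489.83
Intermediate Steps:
t = 7/2 (t = -1 + (-2 - 1)**2/2 = -1 + (1/2)*(-3)**2 = -1 + (1/2)*9 = -1 + 9/2 = 7/2 ≈ 3.5000)
R(Q) = 1 (R(Q) = sqrt(1 + 0) = sqrt(1) = 1)
y = 484 (y = (-23 + 1)**2 = (-22)**2 = 484)
E = -5/3 (E = -3 + (26 - 1*14)/9 = -3 + (26 - 14)/9 = -3 + (1/9)*12 = -3 + 4/3 = -5/3 ≈ -1.6667)
E*t - y = -5/3*7/2 - 1*484 = -35/6 - 484 = -2939/6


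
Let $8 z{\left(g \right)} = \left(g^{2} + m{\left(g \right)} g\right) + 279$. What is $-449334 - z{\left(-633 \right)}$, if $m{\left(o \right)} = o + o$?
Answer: $- \frac{2398509}{4} \approx -5.9963 \cdot 10^{5}$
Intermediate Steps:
$m{\left(o \right)} = 2 o$
$z{\left(g \right)} = \frac{279}{8} + \frac{3 g^{2}}{8}$ ($z{\left(g \right)} = \frac{\left(g^{2} + 2 g g\right) + 279}{8} = \frac{\left(g^{2} + 2 g^{2}\right) + 279}{8} = \frac{3 g^{2} + 279}{8} = \frac{279 + 3 g^{2}}{8} = \frac{279}{8} + \frac{3 g^{2}}{8}$)
$-449334 - z{\left(-633 \right)} = -449334 - \left(\frac{279}{8} + \frac{3 \left(-633\right)^{2}}{8}\right) = -449334 - \left(\frac{279}{8} + \frac{3}{8} \cdot 400689\right) = -449334 - \left(\frac{279}{8} + \frac{1202067}{8}\right) = -449334 - \frac{601173}{4} = - \frac{2398509}{4}$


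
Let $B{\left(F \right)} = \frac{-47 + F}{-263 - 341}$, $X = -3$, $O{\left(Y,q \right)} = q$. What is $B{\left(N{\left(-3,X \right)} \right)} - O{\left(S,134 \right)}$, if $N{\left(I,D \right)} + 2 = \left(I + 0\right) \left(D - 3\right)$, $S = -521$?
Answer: $- \frac{80905}{604} \approx -133.95$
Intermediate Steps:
$N{\left(I,D \right)} = -2 + I \left(-3 + D\right)$ ($N{\left(I,D \right)} = -2 + \left(I + 0\right) \left(D - 3\right) = -2 + I \left(-3 + D\right)$)
$B{\left(F \right)} = \frac{47}{604} - \frac{F}{604}$ ($B{\left(F \right)} = \frac{-47 + F}{-604} = \left(-47 + F\right) \left(- \frac{1}{604}\right) = \frac{47}{604} - \frac{F}{604}$)
$B{\left(N{\left(-3,X \right)} \right)} - O{\left(S,134 \right)} = \left(\frac{47}{604} - \frac{-2 - -9 - -9}{604}\right) - 134 = \left(\frac{47}{604} - \frac{-2 + 9 + 9}{604}\right) - 134 = \left(\frac{47}{604} - \frac{4}{151}\right) - 134 = \frac{31}{604} - 134 = - \frac{80905}{604}$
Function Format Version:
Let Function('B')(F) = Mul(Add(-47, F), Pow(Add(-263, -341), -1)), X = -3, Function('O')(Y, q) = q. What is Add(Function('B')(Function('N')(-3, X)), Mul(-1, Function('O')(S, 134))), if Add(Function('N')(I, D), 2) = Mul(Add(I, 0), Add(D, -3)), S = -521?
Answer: Rational(-80905, 604) ≈ -133.95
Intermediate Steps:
Function('N')(I, D) = Add(-2, Mul(I, Add(-3, D))) (Function('N')(I, D) = Add(-2, Mul(Add(I, 0), Add(D, -3))) = Add(-2, Mul(I, Add(-3, D))))
Function('B')(F) = Add(Rational(47, 604), Mul(Rational(-1, 604), F)) (Function('B')(F) = Mul(Add(-47, F), Pow(-604, -1)) = Mul(Add(-47, F), Rational(-1, 604)) = Add(Rational(47, 604), Mul(Rational(-1, 604), F)))
Add(Function('B')(Function('N')(-3, X)), Mul(-1, Function('O')(S, 134))) = Add(Add(Rational(47, 604), Mul(Rational(-1, 604), Add(-2, Mul(-3, -3), Mul(-3, -3)))), Mul(-1, 134)) = Add(Add(Rational(47, 604), Mul(Rational(-1, 604), Add(-2, 9, 9))), -134) = Add(Add(Rational(47, 604), Mul(Rational(-1, 604), 16)), -134) = Add(Add(Rational(47, 604), Rational(-4, 151)), -134) = Add(Rational(31, 604), -134) = Rational(-80905, 604)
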